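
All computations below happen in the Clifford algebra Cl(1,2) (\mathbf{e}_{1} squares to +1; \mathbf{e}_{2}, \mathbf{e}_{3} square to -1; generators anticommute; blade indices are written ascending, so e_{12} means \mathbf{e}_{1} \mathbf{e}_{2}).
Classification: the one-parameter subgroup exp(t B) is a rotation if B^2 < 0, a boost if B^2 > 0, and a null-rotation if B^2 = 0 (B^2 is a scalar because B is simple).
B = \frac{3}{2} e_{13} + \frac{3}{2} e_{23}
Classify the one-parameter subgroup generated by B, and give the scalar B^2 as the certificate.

B^2 term by term: the squares give (\frac{3}{2})^2*(e_{13})^2 + (\frac{3}{2})^2*(e_{23})^2 = \frac{9}{4}*(+1) + \frac{9}{4}*(-1) = 0 (each basis 2-blade squares to minus the product of its generators' squares); cross terms between blades sharing an index anticommute and cancel. So B^2 = 0.
Answer: null-rotation, certificate B^2 = 0. One invariant decides it: the square 0 survives every conjugation, and its sign is exactly the classification.


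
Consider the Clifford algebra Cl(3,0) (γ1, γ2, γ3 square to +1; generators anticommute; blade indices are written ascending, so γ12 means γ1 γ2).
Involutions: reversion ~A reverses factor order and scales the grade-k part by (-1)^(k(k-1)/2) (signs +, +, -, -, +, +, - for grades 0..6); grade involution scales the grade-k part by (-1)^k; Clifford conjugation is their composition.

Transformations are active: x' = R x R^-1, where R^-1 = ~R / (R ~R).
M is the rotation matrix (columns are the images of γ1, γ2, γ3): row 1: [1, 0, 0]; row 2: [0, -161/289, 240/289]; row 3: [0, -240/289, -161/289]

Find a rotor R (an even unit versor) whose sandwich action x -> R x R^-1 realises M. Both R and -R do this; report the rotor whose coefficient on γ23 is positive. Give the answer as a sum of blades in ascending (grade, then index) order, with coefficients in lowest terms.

Method: write R = a + b12*γ12 + b13*γ13 + b23*γ23 with a^2 + b12^2 + b13^2 + b23^2 = 1 (so R^-1 = ~R). Expanding the columns R e_j ~R gives tr M = 4a^2 - 1 and, from the antisymmetric part, M21 - M12 = -4a*b12, M13 - M31 = 4a*b13, M32 - M23 = -4a*b23.
Here tr M = -33/289, so a^2 = (1 + tr M)/4 = 64/289 and a = ±8/17. Taking a = 8/17: M21 - M12 = 0, M13 - M31 = 0, M32 - M23 = -480/289, giving b12 = 0, b13 = 0, b23 = 15/17, i.e. R = 8/17 + 15/17*γ23.
Its γ23 coefficient is already positive.
Answer: 8/17 + 15/17*γ23. Note: both R and -R realise this M (trace -33/289); the covering map identifies them, and the γ23-coefficient sign is the tie-breaker.


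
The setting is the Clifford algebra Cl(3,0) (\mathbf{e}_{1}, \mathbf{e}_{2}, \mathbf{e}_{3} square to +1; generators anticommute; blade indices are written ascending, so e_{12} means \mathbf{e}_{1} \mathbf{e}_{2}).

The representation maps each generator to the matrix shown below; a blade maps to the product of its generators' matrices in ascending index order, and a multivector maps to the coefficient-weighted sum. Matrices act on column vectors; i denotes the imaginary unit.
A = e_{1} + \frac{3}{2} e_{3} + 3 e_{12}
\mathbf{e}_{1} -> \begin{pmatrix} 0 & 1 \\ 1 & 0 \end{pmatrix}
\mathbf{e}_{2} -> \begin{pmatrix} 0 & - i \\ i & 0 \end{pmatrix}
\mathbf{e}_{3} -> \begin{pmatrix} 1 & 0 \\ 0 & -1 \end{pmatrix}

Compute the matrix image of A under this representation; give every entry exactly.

Bivector images (products of the table entries): rho(e_{12}) = rho(\mathbf{e}_{1})rho(\mathbf{e}_{2}) = \begin{pmatrix} i & 0 \\ 0 & - i \end{pmatrix}.
M = (1)*rho(e_{1}) + (\frac{3}{2})*rho(e_{3}) + (3)*rho(e_{12}), summed entrywise:
Answer: \begin{pmatrix} \frac{3}{2} + 3 i & 1 \\ 1 & - \frac{3}{2} - 3 i \end{pmatrix}


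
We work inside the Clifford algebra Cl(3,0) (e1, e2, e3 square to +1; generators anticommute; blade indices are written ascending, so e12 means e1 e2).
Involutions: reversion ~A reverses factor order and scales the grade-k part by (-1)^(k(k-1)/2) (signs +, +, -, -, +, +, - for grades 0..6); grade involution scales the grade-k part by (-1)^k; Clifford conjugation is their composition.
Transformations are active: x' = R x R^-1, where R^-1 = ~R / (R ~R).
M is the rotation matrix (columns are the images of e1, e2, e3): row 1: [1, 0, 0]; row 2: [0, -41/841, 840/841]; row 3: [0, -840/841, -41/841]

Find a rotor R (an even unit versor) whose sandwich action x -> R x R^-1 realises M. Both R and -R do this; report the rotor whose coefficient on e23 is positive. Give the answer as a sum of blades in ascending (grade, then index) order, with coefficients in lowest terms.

Method: write R = a + b12*e12 + b13*e13 + b23*e23 with a^2 + b12^2 + b13^2 + b23^2 = 1 (so R^-1 = ~R). Expanding the columns R e_j ~R gives tr M = 4a^2 - 1 and, from the antisymmetric part, M21 - M12 = -4a*b12, M13 - M31 = 4a*b13, M32 - M23 = -4a*b23.
Here tr M = 759/841, so a^2 = (1 + tr M)/4 = 400/841 and a = ±20/29. Taking a = 20/29: M21 - M12 = 0, M13 - M31 = 0, M32 - M23 = -1680/841, giving b12 = 0, b13 = 0, b23 = 21/29, i.e. R = 20/29 + 21/29*e23.
Its e23 coefficient is already positive.
Answer: 20/29 + 21/29*e23. Uniqueness: Spin(3) -> SO(3) maps R and -R to the same rotation of trace 759/841; fixing the sign of the e23 coefficient removes the ambiguity.


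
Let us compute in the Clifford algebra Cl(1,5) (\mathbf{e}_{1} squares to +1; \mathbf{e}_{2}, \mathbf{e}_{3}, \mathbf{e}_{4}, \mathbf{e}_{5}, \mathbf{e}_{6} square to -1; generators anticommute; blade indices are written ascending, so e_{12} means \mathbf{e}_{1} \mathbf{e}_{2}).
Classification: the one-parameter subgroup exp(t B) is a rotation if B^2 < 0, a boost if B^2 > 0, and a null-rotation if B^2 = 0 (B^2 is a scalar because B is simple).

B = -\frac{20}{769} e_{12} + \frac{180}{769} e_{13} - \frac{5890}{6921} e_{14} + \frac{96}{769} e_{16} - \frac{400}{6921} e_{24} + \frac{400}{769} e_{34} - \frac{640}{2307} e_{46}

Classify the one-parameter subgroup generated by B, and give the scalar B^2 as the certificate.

B^2 term by term: the squares give (-\frac{20}{769})^2*(e_{12})^2 + (\frac{180}{769})^2*(e_{13})^2 + (-\frac{5890}{6921})^2*(e_{14})^2 + (\frac{96}{769})^2*(e_{16})^2 + (-\frac{400}{6921})^2*(e_{24})^2 + (\frac{400}{769})^2*(e_{34})^2 + (-\frac{640}{2307})^2*(e_{46})^2 = \frac{400}{591361}*(+1) + \frac{32400}{591361}*(+1) + \frac{34692100}{47900241}*(+1) + \frac{9216}{591361}*(+1) + \frac{160000}{47900241}*(-1) + \frac{160000}{591361}*(-1) + \frac{409600}{5322249}*(-1) = \frac{4}{9} (each basis 2-blade squares to minus the product of its generators' squares); cross terms between blades sharing an index anticommute and cancel; the commuting (index-disjoint) pairs give grade-4 terms 2*c*c'*(blade product), which cancel blade by blade — e_{1234}: -\frac{16000}{591361} + \frac{16000}{591361} = 0; e_{1246}: \frac{25600}{1774083} - \frac{25600}{1774083} = 0; e_{1346}: -\frac{76800}{591361} + \frac{76800}{591361} = 0 — confirming B is simple. So B^2 = \frac{4}{9}.
Answer: boost, certificate B^2 = \frac{4}{9}. Check the certificate: B^2 = \frac{4}{9}, and that sign is decisive whatever form B takes.


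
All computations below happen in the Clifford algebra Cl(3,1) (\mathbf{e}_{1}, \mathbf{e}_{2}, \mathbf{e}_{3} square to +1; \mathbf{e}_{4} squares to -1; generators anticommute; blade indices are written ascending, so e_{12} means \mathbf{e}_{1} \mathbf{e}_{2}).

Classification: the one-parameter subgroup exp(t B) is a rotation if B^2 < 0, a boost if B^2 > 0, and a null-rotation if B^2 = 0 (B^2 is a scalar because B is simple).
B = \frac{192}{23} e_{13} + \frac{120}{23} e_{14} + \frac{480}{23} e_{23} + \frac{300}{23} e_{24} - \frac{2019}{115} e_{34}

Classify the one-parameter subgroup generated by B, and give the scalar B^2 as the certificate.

B^2 term by term: the squares give (\frac{192}{23})^2*(e_{13})^2 + (\frac{120}{23})^2*(e_{14})^2 + (\frac{480}{23})^2*(e_{23})^2 + (\frac{300}{23})^2*(e_{24})^2 + (-\frac{2019}{115})^2*(e_{34})^2 = \frac{36864}{529}*(-1) + \frac{14400}{529}*(+1) + \frac{230400}{529}*(-1) + \frac{90000}{529}*(+1) + \frac{4076361}{13225}*(+1) = \frac{9}{25} (each basis 2-blade squares to minus the product of its generators' squares); cross terms between blades sharing an index anticommute and cancel; the commuting (index-disjoint) pairs give grade-4 terms 2*c*c'*(blade product), which cancel blade by blade — e_{1234}: -\frac{115200}{529} + \frac{115200}{529} = 0 — confirming B is simple. So B^2 = \frac{9}{25}.
Answer: boost, certificate B^2 = \frac{9}{25}. The invariant at work: B^2 = \frac{9}{25} is unchanged by conjugation, hence its sign classifies the subgroup whatever basis B is written in.


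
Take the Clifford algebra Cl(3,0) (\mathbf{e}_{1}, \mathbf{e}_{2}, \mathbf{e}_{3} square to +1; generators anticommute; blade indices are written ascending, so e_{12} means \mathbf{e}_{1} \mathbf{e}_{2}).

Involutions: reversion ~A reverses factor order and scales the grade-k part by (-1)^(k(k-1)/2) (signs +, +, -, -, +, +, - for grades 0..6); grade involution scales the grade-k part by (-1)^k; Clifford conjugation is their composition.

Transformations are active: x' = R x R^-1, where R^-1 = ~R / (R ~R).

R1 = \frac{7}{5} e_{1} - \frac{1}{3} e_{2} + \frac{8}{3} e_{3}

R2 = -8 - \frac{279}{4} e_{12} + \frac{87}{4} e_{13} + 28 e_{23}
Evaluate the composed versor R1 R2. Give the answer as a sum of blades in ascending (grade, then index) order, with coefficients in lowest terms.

Distribute over the terms of R1 (each basis-blade product reordered to ascending indices, repeated generators contracted through their squares):
(\frac{7}{5} e_{1}) R2 = -\frac{56}{5} e_{1} - \frac{1953}{20} e_{2} + \frac{609}{20} e_{3} + \frac{196}{5} e_{123}
(-\frac{1}{3} e_{2}) R2 = -\frac{93}{4} e_{1} + \frac{8}{3} e_{2} - \frac{28}{3} e_{3} + \frac{29}{4} e_{123}
(\frac{8}{3} e_{3}) R2 = -58 e_{1} - \frac{224}{3} e_{2} - \frac{64}{3} e_{3} - 186 e_{123}
Summing the partial products and collecting blades:
Answer: -\frac{1849}{20} e_{1} - \frac{3393}{20} e_{2} - \frac{13}{60} e_{3} - \frac{2791}{20} e_{123}


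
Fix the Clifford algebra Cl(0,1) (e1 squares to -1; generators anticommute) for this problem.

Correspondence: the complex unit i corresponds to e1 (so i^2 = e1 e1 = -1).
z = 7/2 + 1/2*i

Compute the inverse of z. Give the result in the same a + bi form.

In blades: z = 7/2 + 1/2*e1.
With qbar = 7/2 - 1/2*e1 (scalar fixed, mapped units negated), z qbar = 25/2 (the sum of squared coefficients), so z^-1 = qbar / (25/2) = 7/25 - 1/25*e1; translating back:
Answer: 7/25 - 1/25*i


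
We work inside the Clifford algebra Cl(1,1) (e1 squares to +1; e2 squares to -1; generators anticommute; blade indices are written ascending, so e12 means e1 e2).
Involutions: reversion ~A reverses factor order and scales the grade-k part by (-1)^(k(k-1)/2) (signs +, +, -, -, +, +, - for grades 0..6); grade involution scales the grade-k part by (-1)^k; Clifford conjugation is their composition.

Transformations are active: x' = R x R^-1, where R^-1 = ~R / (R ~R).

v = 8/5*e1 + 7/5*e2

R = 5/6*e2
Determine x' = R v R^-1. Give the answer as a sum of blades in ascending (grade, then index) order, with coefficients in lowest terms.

~R = 5/6*e2, and R ~R = -25/36, so R^-1 = ~R / (-25/36).
R v = -7/6 - 4/3*e12
Answer: -8/5*e1 + 7/5*e2


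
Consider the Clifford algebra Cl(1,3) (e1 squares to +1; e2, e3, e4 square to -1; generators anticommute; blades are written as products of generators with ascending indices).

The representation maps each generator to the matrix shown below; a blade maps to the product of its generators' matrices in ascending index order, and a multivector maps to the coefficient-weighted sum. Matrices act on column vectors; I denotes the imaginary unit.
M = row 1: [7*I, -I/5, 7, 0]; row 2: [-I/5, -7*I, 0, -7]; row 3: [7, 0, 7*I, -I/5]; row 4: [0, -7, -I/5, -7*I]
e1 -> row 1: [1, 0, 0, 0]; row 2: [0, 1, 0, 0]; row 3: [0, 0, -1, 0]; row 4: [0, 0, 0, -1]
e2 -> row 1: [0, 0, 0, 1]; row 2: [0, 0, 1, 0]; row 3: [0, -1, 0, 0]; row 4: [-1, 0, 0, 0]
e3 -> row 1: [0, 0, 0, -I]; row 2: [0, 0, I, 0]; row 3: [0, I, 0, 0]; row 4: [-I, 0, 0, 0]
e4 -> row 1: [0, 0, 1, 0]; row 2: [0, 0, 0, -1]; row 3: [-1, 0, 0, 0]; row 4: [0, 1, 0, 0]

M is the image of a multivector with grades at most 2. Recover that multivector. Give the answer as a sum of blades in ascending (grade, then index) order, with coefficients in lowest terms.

Method: the blade images are trace-orthogonal — tr(rho(e_A) rho(e_B)^-1) = 4 if A = B and 0 otherwise — and rho(e_A)^-1 = (e_A)^2 * rho(e_A) with (e_A)^2 = +1 or -1, so the coefficient of e_A in the preimage is (e_A)^2 * tr(M rho(e_A))/4.
Nonzero projections over blades of grade <= 2: e1 e4: (e1 e4)^2 = +1, tr(M rho(e1 e4)) = 28, coefficient 7; e2 e3: (e2 e3)^2 = -1, tr(M rho(e2 e3)) = 28, coefficient -7; e3 e4: (e3 e4)^2 = -1, tr(M rho(e3 e4)) = -4/5, coefficient 1/5. Every other blade of grade <= 2 projects to 0.
Answer: 7*e1 e4 - 7*e2 e3 + 1/5*e3 e4


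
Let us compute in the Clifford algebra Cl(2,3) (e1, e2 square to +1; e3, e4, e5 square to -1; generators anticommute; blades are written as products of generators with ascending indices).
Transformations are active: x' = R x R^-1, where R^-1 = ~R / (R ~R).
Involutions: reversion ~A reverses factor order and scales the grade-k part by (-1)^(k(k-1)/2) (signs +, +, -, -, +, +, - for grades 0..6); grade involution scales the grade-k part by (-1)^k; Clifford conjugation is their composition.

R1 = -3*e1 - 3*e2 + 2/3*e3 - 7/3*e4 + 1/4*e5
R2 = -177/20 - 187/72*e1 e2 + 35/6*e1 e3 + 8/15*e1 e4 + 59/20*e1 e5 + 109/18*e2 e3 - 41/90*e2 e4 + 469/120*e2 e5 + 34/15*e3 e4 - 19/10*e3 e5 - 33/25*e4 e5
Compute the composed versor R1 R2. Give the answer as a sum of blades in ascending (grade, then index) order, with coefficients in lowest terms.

Distribute over the terms of R1 (each basis-blade product reordered to ascending indices, repeated generators contracted through their squares):
(-3*e1) R2 = 531/20*e1 + 187/24*e2 - 35/2*e3 - 8/5*e4 - 177/20*e5 - 109/6*e1 e2 e3 + 41/30*e1 e2 e4 - 469/40*e1 e2 e5 - 34/5*e1 e3 e4 + 57/10*e1 e3 e5 + 99/25*e1 e4 e5
(-3*e2) R2 = -187/24*e1 + 531/20*e2 - 109/6*e3 + 41/30*e4 - 469/40*e5 + 35/2*e1 e2 e3 + 8/5*e1 e2 e4 + 177/20*e1 e2 e5 - 34/5*e2 e3 e4 + 57/10*e2 e3 e5 + 99/25*e2 e4 e5
(2/3*e3) R2 = 35/9*e1 + 109/27*e2 - 59/10*e3 - 68/45*e4 + 19/15*e5 - 187/108*e1 e2 e3 - 16/45*e1 e3 e4 - 59/30*e1 e3 e5 + 41/135*e2 e3 e4 - 469/180*e2 e3 e5 - 22/25*e3 e4 e5
(-7/3*e4) R2 = -56/45*e1 + 287/270*e2 - 238/45*e3 + 413/20*e4 - 77/25*e5 + 1309/216*e1 e2 e4 - 245/18*e1 e3 e4 + 413/60*e1 e4 e5 - 763/54*e2 e3 e4 + 3283/360*e2 e4 e5 - 133/30*e3 e4 e5
(1/4*e5) R2 = 59/80*e1 + 469/480*e2 - 19/40*e3 - 33/100*e4 - 177/80*e5 - 187/288*e1 e2 e5 + 35/24*e1 e3 e5 + 2/15*e1 e4 e5 + 109/72*e2 e3 e5 - 41/360*e2 e4 e5 + 17/30*e3 e4 e5
Summing the partial products and collecting blades:
Answer: 15941/720*e1 + 6467/160*e2 - 17039/360*e3 + 8359/450*e4 - 29521/1200*e5 - 259/108*e1 e2 e3 + 9749/1080*e1 e2 e4 - 1015/288*e1 e2 e5 - 623/30*e1 e3 e4 + 623/120*e1 e3 e5 + 3293/300*e1 e4 e5 - 5569/270*e2 e3 e4 + 553/120*e2 e3 e5 + 11669/900*e2 e4 e5 - 356/75*e3 e4 e5


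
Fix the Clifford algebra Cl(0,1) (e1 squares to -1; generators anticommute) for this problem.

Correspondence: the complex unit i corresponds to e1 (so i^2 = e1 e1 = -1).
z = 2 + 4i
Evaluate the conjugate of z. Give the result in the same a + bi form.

In blades: z = 2 + 4*e1.
Conjugation here is Clifford conjugation: the scalar is fixed and the grade-1 and grade-2 blades all flip sign, giving 2 - 4*e1; translating back:
Answer: 2 - 4i


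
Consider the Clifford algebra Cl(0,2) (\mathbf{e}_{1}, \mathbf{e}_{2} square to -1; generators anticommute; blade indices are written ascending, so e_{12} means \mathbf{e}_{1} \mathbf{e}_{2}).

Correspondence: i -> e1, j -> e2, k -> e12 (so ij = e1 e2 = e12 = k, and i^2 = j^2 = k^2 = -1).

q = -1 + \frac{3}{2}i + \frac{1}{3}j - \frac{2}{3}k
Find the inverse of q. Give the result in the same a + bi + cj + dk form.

In blades: q = -1 + \frac{3}{2} e_{1} + \frac{1}{3} e_{2} - \frac{2}{3} e_{12}.
With qbar = -1 - \frac{3}{2} e_{1} - \frac{1}{3} e_{2} + \frac{2}{3} e_{12} (scalar fixed, mapped units negated), q qbar = \frac{137}{36} (the sum of squared coefficients), so q^-1 = qbar / (\frac{137}{36}) = -\frac{36}{137} - \frac{54}{137} e_{1} - \frac{12}{137} e_{2} + \frac{24}{137} e_{12}; translating back:
Answer: -\frac{36}{137} - \frac{54}{137}i - \frac{12}{137}j + \frac{24}{137}k


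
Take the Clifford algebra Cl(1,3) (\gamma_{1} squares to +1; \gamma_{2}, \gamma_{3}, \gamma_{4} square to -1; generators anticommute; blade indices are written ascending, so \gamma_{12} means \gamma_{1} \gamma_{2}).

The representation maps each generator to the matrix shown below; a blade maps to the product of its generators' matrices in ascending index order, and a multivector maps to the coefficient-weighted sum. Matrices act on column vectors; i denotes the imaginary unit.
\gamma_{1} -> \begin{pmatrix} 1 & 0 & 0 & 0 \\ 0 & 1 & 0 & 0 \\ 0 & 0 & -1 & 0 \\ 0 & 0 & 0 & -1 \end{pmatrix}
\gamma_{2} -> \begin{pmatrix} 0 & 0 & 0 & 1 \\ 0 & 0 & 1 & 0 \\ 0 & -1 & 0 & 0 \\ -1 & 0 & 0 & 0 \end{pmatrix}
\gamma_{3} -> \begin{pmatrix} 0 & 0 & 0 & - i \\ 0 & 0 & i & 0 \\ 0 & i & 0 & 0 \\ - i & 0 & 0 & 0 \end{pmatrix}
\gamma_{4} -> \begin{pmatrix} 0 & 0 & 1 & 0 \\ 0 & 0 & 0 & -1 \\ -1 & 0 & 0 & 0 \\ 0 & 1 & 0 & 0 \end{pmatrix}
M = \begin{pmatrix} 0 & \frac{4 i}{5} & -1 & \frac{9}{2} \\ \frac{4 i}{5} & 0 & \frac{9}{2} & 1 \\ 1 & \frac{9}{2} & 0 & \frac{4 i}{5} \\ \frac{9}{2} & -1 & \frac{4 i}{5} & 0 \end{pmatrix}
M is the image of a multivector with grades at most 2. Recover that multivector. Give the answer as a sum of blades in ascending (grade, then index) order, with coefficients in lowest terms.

Method: the blade images are trace-orthogonal — tr(rho(e_A) rho(e_B)^-1) = 4 if A = B and 0 otherwise — and rho(e_A)^-1 = (e_A)^2 * rho(e_A) with (e_A)^2 = +1 or -1, so the coefficient of e_A in the preimage is (e_A)^2 * tr(M rho(e_A))/4.
Nonzero projections over blades of grade <= 2: \gamma_{4}: (\gamma_{4})^2 = -1, tr(M rho(\gamma_{4})) = 4, coefficient -1; \gamma_{12}: (\gamma_{12})^2 = +1, tr(M rho(\gamma_{12})) = 18, coefficient \frac{9}{2}; \gamma_{34}: (\gamma_{34})^2 = -1, tr(M rho(\gamma_{34})) = \frac{16}{5}, coefficient -\frac{4}{5}. Every other blade of grade <= 2 projects to 0.
Answer: -\gamma_{4} + \frac{9}{2} \gamma_{12} - \frac{4}{5} \gamma_{34}


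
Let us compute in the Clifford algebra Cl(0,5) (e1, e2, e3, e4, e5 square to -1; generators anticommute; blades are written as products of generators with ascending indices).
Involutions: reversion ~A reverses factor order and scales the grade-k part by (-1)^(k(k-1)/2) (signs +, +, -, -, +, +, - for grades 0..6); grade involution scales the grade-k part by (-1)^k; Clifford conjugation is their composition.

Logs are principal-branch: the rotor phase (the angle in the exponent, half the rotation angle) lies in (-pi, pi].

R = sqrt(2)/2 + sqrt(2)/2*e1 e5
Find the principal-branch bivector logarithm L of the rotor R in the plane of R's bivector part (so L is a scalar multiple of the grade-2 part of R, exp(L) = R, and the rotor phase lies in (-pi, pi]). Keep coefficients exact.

The scalar part of R is sqrt(2)/2, which pins the rotor phase on the principal branch; dividing the bivector part by the sine of that phase recovers the unit plane, and L is the phase times that plane.
Concretely: cos(phase) = sqrt(2)/2 gives phase = ±pi/4, and since phase/sin(phase) is even the sign is immaterial: L = (phase/sin(phase)) * <R>_2 = (sqrt(2)*pi/4) * <R>_2.
Answer: pi/4*e1 e5


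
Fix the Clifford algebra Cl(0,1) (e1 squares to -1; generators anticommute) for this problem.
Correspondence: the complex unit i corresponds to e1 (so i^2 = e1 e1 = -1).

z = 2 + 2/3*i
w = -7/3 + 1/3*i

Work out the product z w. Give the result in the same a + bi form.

In blades: z = 2 + 2/3*e1, w = -7/3 + 1/3*e1.
Distribute z over w term by term (generator squares from the signature, products reordered to ascending indices): (2)*w = -14/3 + 2/3*e1; (2/3*e1)*w = -2/9 - 14/9*e1.
Sum: -44/9 - 8/9*e1; translating back through the correspondence:
Answer: -44/9 - 8/9*i


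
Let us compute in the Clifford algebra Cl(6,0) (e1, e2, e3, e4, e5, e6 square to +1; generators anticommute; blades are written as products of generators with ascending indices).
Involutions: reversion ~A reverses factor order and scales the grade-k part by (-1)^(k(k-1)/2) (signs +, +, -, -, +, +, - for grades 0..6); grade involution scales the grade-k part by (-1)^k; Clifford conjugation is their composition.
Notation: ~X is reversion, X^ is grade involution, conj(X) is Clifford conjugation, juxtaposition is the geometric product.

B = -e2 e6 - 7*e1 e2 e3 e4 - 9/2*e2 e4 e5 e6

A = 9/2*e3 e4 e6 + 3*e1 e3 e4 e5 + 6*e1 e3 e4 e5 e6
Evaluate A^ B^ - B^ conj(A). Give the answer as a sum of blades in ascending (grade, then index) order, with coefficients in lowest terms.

first term: 21*e2 e5 - 27*e1 e2 e3 - 63/2*e1 e2 e6 - 9/2*e2 e3 e4 - 81/4*e2 e3 e5 - 42*e2 e5 e6 - 27/2*e1 e2 e3 e6 + 6*e1 e2 e3 e4 e5 + 3*e1 e2 e3 e4 e5 e6
second term: -21*e2 e5 + 27*e1 e2 e3 + 63/2*e1 e2 e6 - 9/2*e2 e3 e4 + 81/4*e2 e3 e5 + 42*e2 e5 e6 - 27/2*e1 e2 e3 e6 - 6*e1 e2 e3 e4 e5 + 3*e1 e2 e3 e4 e5 e6
Answer: 42*e2 e5 - 54*e1 e2 e3 - 63*e1 e2 e6 - 81/2*e2 e3 e5 - 84*e2 e5 e6 + 12*e1 e2 e3 e4 e5


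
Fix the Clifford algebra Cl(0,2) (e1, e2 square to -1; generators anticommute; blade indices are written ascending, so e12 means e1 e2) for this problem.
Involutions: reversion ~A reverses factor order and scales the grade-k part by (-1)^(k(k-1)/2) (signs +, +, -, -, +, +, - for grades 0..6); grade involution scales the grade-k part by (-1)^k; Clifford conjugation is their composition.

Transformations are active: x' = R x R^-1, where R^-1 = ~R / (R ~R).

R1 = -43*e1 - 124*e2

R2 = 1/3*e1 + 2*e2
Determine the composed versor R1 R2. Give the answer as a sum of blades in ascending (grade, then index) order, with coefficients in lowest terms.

Distribute over the terms of R1 (each basis-blade product reordered to ascending indices, repeated generators contracted through their squares):
(-43*e1) R2 = 43/3 - 86*e12
(-124*e2) R2 = 248 + 124/3*e12
Summing the partial products and collecting blades:
Answer: 787/3 - 134/3*e12


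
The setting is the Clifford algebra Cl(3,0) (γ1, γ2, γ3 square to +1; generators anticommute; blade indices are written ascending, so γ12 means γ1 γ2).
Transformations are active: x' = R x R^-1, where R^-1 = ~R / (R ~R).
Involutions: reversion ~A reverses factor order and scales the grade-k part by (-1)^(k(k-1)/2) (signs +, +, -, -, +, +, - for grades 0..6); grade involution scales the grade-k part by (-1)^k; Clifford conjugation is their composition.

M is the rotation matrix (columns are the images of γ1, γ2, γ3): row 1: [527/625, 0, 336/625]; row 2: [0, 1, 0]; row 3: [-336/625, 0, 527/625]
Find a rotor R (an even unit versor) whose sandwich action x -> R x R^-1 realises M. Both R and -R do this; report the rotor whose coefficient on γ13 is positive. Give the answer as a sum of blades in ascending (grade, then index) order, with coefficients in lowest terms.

Method: write R = a + b12*γ12 + b13*γ13 + b23*γ23 with a^2 + b12^2 + b13^2 + b23^2 = 1 (so R^-1 = ~R). Expanding the columns R e_j ~R gives tr M = 4a^2 - 1 and, from the antisymmetric part, M21 - M12 = -4a*b12, M13 - M31 = 4a*b13, M32 - M23 = -4a*b23.
Here tr M = 1679/625, so a^2 = (1 + tr M)/4 = 576/625 and a = ±24/25. Taking a = 24/25: M21 - M12 = 0, M13 - M31 = 672/625, M32 - M23 = 0, giving b12 = 0, b13 = 7/25, b23 = 0, i.e. R = 24/25 + 7/25*γ13.
Its γ13 coefficient is already positive.
Answer: 24/25 + 7/25*γ13. Key observation: the double cover Spin(3) -> SO(3) sends R and -R to the same matrix (trace 1679/625 here), so the stated sign of the γ13 coefficient is what selects one sheet.


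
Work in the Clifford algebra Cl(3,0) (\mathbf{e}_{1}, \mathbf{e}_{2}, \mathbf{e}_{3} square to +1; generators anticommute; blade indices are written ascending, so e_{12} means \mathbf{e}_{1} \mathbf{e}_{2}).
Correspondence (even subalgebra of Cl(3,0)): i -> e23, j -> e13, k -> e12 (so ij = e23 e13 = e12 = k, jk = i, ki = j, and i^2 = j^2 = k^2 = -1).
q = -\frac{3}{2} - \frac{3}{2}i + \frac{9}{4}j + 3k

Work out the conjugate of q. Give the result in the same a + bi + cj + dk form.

In blades: q = -\frac{3}{2} + 3 e_{12} + \frac{9}{4} e_{13} - \frac{3}{2} e_{23}.
Quaternion conjugation is reversion on the even subalgebra: the scalar is fixed and every grade-2 blade flips sign, giving -\frac{3}{2} - 3 e_{12} - \frac{9}{4} e_{13} + \frac{3}{2} e_{23}; translating back:
Answer: -\frac{3}{2} + \frac{3}{2}i - \frac{9}{4}j - 3k


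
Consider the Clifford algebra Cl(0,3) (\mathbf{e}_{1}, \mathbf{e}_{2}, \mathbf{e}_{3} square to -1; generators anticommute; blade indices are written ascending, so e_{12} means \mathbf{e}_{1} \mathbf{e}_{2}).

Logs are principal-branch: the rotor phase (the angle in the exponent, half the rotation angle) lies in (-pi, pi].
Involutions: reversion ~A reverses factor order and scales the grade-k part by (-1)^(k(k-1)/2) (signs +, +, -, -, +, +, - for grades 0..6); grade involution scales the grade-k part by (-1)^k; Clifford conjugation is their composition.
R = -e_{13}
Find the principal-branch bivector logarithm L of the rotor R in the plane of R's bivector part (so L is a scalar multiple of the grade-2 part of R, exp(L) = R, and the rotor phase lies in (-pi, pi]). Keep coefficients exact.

The scalar part of R is 0, which fixes the principal-branch rotor phase; the unit plane is then the bivector part divided by the sine of that phase, and L is that plane scaled by the phase.
Concretely: cos(phase) = 0 gives phase = ±\frac{\pi}{2}, and since phase/sin(phase) is even the sign is immaterial: L = (phase/sin(phase)) * <R>_2 = (\frac{\pi}{2}) * <R>_2.
Answer: - \frac{\pi}{2} e_{13}


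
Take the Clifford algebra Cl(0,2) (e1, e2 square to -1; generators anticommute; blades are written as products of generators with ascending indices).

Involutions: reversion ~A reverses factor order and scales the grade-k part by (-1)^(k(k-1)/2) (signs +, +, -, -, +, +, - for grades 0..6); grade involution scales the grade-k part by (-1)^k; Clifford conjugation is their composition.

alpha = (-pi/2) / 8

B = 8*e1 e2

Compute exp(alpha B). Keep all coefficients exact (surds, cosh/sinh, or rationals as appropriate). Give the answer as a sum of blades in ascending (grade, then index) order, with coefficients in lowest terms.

B^2 = (8)^2*(e1 e2)^2 = 64*(-1) = -64 (a basis 2-blade squares to minus the product of its generators' squares).
B^2 = -64 — the negative square puts this in the circular regime; l = 8, alpha*l = -pi/2, so exp(alpha B) = cos(-pi/2) + (sin(-pi/2)/8)*B = 0 + (-1/8)*B.
Answer: -e1 e2


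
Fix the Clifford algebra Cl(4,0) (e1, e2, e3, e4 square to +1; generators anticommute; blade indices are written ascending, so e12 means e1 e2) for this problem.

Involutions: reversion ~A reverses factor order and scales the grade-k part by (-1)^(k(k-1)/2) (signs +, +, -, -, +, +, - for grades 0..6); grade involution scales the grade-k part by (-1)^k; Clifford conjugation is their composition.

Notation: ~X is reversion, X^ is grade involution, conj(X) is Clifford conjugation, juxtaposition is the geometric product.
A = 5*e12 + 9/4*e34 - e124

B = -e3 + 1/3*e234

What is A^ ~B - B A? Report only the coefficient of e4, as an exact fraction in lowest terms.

first term: 3/4*e2 + 9/4*e4 - 1/3*e13 - 5*e123 - 5/3*e134 + e1234
second term: -3/4*e2 - 9/4*e4 + 1/3*e13 - 5*e123 - 5/3*e134 + e1234
Answer: 9/2


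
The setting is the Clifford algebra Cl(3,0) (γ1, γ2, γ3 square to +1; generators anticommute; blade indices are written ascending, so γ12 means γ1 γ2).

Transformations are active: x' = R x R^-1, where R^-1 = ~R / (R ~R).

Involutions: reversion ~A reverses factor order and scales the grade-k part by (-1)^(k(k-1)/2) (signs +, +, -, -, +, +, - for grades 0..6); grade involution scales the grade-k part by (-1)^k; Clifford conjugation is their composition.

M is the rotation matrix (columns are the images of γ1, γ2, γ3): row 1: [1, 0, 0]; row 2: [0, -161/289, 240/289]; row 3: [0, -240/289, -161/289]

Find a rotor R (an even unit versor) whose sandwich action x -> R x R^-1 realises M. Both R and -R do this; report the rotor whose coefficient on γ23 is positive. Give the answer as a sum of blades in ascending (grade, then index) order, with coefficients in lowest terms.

Method: write R = a + b12*γ12 + b13*γ13 + b23*γ23 with a^2 + b12^2 + b13^2 + b23^2 = 1 (so R^-1 = ~R). Expanding the columns R e_j ~R gives tr M = 4a^2 - 1 and, from the antisymmetric part, M21 - M12 = -4a*b12, M13 - M31 = 4a*b13, M32 - M23 = -4a*b23.
Here tr M = -33/289, so a^2 = (1 + tr M)/4 = 64/289 and a = ±8/17. Taking a = 8/17: M21 - M12 = 0, M13 - M31 = 0, M32 - M23 = -480/289, giving b12 = 0, b13 = 0, b23 = 15/17, i.e. R = 8/17 + 15/17*γ23.
Its γ23 coefficient is already positive.
Answer: 8/17 + 15/17*γ23. Uniqueness: Spin(3) -> SO(3) maps R and -R to the same rotation of trace -33/289; fixing the sign of the γ23 coefficient removes the ambiguity.


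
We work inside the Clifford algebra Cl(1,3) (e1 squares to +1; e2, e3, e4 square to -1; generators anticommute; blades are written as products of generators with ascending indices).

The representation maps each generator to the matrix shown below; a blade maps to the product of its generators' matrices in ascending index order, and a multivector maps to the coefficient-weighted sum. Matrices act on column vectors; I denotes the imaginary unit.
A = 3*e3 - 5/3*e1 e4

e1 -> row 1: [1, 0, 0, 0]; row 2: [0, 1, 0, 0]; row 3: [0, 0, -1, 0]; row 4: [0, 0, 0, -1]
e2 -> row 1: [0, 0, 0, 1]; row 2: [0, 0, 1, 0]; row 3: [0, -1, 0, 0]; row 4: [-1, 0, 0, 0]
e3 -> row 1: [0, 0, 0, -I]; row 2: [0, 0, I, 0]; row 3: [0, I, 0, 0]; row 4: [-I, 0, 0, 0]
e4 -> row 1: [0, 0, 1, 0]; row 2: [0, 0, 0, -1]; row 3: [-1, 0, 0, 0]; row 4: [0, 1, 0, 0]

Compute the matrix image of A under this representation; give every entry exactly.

Bivector images (products of the table entries): rho(e1 e4) = rho(e1)rho(e4) = row 1: [0, 0, 1, 0]; row 2: [0, 0, 0, -1]; row 3: [1, 0, 0, 0]; row 4: [0, -1, 0, 0].
M = (3)*rho(e3) + (-5/3)*rho(e1 e4), summed entrywise:
Answer: row 1: [0, 0, -5/3, -3*I]; row 2: [0, 0, 3*I, 5/3]; row 3: [-5/3, 3*I, 0, 0]; row 4: [-3*I, 5/3, 0, 0]


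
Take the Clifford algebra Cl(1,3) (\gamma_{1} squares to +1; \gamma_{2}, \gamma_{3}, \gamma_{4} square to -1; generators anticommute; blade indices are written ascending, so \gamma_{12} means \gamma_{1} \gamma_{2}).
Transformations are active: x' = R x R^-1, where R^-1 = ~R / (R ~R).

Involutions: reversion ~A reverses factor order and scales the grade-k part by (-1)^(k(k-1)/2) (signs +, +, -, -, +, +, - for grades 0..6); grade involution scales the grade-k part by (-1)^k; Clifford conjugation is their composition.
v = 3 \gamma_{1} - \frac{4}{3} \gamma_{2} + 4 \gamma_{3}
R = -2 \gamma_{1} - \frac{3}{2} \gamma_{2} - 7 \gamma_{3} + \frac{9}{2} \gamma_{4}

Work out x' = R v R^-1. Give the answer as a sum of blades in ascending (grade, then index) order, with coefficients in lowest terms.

~R = -2 \gamma_{1} - \frac{3}{2} \gamma_{2} - 7 \gamma_{3} + \frac{9}{2} \gamma_{4}, and R ~R = -\frac{135}{2}, so R^-1 = ~R / (-\frac{135}{2}).
R v = 20 + \frac{43}{6} \gamma_{12} + 13 \gamma_{13} - \frac{27}{2} \gamma_{14} - \frac{46}{3} \gamma_{23} + 6 \gamma_{24} - 18 \gamma_{34}
Answer: -\frac{49}{27} \gamma_{1} + \frac{20}{9} \gamma_{2} + \frac{4}{27} \gamma_{3} - \frac{8}{3} \gamma_{4}


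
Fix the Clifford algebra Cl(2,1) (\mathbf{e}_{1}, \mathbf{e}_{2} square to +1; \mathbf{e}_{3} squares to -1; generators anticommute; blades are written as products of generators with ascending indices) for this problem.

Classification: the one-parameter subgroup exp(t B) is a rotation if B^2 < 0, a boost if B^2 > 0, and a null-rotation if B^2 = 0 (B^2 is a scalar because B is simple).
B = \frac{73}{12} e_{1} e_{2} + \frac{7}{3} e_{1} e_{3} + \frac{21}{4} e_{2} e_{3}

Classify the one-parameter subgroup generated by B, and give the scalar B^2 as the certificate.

B^2 term by term: the squares give (\frac{73}{12})^2*(e_{1} e_{2})^2 + (\frac{7}{3})^2*(e_{1} e_{3})^2 + (\frac{21}{4})^2*(e_{2} e_{3})^2 = \frac{5329}{144}*(-1) + \frac{49}{9}*(+1) + \frac{441}{16}*(+1) = -4 (each basis 2-blade squares to minus the product of its generators' squares); cross terms between blades sharing an index anticommute and cancel. So B^2 = -4.
Answer: rotation, certificate B^2 = -4. The class reads off the invariant scalar -4 directly.


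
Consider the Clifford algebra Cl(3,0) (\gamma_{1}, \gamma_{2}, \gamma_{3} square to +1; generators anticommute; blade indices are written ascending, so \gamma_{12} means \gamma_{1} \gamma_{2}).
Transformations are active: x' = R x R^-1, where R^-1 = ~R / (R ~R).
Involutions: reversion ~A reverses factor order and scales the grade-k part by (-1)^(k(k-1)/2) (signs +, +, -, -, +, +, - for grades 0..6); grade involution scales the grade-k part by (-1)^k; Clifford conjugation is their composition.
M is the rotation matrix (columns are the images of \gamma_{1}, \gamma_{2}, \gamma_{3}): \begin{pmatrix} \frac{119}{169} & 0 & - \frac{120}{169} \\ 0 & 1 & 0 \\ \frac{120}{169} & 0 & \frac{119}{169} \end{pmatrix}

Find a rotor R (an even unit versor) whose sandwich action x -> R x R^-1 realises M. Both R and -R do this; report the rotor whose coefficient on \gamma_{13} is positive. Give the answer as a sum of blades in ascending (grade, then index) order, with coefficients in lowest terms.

Method: write R = a + b12*\gamma_{12} + b13*\gamma_{13} + b23*\gamma_{23} with a^2 + b12^2 + b13^2 + b23^2 = 1 (so R^-1 = ~R). Expanding the columns R e_j ~R gives tr M = 4a^2 - 1 and, from the antisymmetric part, M21 - M12 = -4a*b12, M13 - M31 = 4a*b13, M32 - M23 = -4a*b23.
Here tr M = \frac{407}{169}, so a^2 = (1 + tr M)/4 = \frac{144}{169} and a = ±\frac{12}{13}. Taking a = \frac{12}{13}: M21 - M12 = 0, M13 - M31 = -\frac{240}{169}, M32 - M23 = 0, giving b12 = 0, b13 = -\frac{5}{13}, b23 = 0, i.e. R = \frac{12}{13} - \frac{5}{13} \gamma_{13}.
Its \gamma_{13} coefficient is negative, so report the other preimage -R.
Answer: -\frac{12}{13} + \frac{5}{13} \gamma_{13}. Why the constraint matters: R and -R act identically through the sandwich — M has trace \frac{407}{169} either way — so only the sign condition on \gamma_{13} picks one of the two preimages.


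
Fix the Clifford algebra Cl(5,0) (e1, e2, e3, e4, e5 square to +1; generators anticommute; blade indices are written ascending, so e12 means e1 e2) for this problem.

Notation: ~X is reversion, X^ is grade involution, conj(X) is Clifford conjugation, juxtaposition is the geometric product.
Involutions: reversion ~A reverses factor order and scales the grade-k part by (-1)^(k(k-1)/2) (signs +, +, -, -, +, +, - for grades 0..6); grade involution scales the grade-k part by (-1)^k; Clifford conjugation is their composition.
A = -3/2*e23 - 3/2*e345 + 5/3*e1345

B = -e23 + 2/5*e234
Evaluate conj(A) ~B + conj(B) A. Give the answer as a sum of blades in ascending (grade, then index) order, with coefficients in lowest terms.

first term: -3/2 + 3/5*e4 + 3/5*e25 - 2/3*e125 + 3/2*e245 - 5/3*e1245
second term: 3/2 + 3/5*e4 + 3/5*e25 + 2/3*e125 - 3/2*e245 + 5/3*e1245
Answer: 6/5*e4 + 6/5*e25


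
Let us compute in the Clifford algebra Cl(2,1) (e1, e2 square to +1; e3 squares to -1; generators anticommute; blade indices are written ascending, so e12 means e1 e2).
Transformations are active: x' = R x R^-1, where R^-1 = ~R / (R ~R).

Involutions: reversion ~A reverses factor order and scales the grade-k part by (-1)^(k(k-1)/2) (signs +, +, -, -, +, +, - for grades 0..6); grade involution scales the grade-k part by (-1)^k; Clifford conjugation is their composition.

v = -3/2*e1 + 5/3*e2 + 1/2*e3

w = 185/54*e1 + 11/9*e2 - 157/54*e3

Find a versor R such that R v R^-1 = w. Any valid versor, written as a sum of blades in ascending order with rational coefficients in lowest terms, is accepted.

Construction: equal norms (both 43/9) license R = v + w = 52/27*e1 + 26/9*e2 - 65/27*e3 — nothing changes along that direction, while (v - w)/2 changes sign, so v maps onto w.
Answer: 52/27*e1 + 26/9*e2 - 65/27*e3


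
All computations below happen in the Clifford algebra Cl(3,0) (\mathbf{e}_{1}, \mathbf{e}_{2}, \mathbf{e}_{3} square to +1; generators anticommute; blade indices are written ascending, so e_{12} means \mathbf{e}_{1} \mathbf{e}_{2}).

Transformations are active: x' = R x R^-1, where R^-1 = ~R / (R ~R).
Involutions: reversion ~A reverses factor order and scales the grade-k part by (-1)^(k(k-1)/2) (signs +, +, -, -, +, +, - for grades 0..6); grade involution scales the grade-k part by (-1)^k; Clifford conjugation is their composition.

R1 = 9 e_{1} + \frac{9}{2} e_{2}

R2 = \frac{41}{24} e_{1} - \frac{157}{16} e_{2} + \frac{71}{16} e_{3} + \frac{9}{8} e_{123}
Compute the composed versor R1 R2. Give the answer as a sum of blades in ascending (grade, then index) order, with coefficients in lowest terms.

Distribute over the terms of R1 (each basis-blade product reordered to ascending indices, repeated generators contracted through their squares):
(9 e_{1}) R2 = \frac{123}{8} - \frac{1413}{16} e_{12} + \frac{639}{16} e_{13} + \frac{81}{8} e_{23}
(\frac{9}{2} e_{2}) R2 = -\frac{1413}{32} - \frac{123}{16} e_{12} - \frac{81}{16} e_{13} + \frac{639}{32} e_{23}
Summing the partial products and collecting blades:
Answer: -\frac{921}{32} - 96 e_{12} + \frac{279}{8} e_{13} + \frac{963}{32} e_{23}


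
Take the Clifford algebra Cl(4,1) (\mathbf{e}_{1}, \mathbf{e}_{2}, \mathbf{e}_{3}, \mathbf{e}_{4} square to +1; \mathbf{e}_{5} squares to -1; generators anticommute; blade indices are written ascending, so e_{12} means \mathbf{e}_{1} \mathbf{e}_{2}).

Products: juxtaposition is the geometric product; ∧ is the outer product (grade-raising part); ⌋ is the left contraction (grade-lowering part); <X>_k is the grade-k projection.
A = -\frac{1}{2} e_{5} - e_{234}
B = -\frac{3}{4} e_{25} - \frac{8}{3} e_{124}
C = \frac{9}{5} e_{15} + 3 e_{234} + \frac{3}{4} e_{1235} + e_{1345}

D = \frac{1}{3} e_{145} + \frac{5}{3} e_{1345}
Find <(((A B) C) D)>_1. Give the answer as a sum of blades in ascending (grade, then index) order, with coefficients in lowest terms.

step 1: \frac{3}{8} e_{2} - \frac{8}{3} e_{13} + \frac{3}{4} e_{345} - \frac{4}{3} e_{1245}
step 2: -\frac{3}{4} e_{1} + \frac{4}{3} e_{23} - \frac{12}{5} e_{24} + \frac{1}{4} e_{25} + \frac{1}{8} e_{34} + \frac{24}{5} e_{35} + \frac{8}{3} e_{45} + \frac{119}{16} e_{124} - \frac{27}{40} e_{125} + \frac{27}{20} e_{134} + \frac{119}{32} e_{135} - \frac{3}{8} e_{12345}
step 3: \frac{8}{9} e_{1} - \frac{5}{8} e_{2} - \frac{595}{96} e_{4} - \frac{9}{4} e_{5} + \frac{40}{9} e_{13} - 8 e_{14} - \frac{5}{24} e_{15} - \frac{1}{8} e_{23} - \frac{9}{40} e_{24} + \frac{119}{48} e_{25} + \frac{119}{96} e_{34} + \frac{9}{20} e_{35} - \frac{1}{4} e_{45} + \frac{1}{12} e_{124} - \frac{4}{5} e_{125} + \frac{8}{5} e_{134} + \frac{1}{24} e_{135} + \frac{9}{8} e_{234} - \frac{595}{48} e_{235} - \frac{5}{4} e_{345} - \frac{5}{12} e_{1234} + 4 e_{1235} + \frac{20}{9} e_{1245} + \frac{4}{9} e_{12345}
step 4: \frac{8}{9} e_{1} - \frac{5}{8} e_{2} - \frac{595}{96} e_{4} - \frac{9}{4} e_{5}
Answer: \frac{8}{9} e_{1} - \frac{5}{8} e_{2} - \frac{595}{96} e_{4} - \frac{9}{4} e_{5}


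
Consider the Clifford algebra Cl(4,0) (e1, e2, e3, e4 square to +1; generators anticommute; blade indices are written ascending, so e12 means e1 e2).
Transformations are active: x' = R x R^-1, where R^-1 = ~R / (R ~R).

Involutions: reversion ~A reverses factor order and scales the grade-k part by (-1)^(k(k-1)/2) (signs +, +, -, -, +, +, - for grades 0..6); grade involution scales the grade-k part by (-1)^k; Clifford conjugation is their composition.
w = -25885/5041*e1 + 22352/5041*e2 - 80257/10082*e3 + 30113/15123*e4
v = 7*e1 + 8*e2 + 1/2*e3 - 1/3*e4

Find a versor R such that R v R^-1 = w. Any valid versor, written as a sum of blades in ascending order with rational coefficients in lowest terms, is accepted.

Since q(v) = q(w) = 4081/36, the sum R = v + w = 9402/5041*e1 + 62680/5041*e2 - 37608/5041*e3 + 25072/15123*e4 does the job whenever invertible.
Answer: 9402/5041*e1 + 62680/5041*e2 - 37608/5041*e3 + 25072/15123*e4
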